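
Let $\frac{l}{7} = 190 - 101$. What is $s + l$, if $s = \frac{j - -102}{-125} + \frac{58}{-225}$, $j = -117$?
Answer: $\frac{140144}{225} \approx 622.86$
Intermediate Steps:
$l = 623$ ($l = 7 \left(190 - 101\right) = 7 \cdot 89 = 623$)
$s = - \frac{31}{225}$ ($s = \frac{-117 - -102}{-125} + \frac{58}{-225} = \left(-117 + 102\right) \left(- \frac{1}{125}\right) + 58 \left(- \frac{1}{225}\right) = \left(-15\right) \left(- \frac{1}{125}\right) - \frac{58}{225} = \frac{3}{25} - \frac{58}{225} = - \frac{31}{225} \approx -0.13778$)
$s + l = - \frac{31}{225} + 623 = \frac{140144}{225}$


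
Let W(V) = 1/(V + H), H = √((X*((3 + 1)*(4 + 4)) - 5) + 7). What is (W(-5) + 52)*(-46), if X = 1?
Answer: -21758/9 - 46*√34/9 ≈ -2447.4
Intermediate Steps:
H = √34 (H = √((1*((3 + 1)*(4 + 4)) - 5) + 7) = √((1*(4*8) - 5) + 7) = √((1*32 - 5) + 7) = √((32 - 5) + 7) = √(27 + 7) = √34 ≈ 5.8309)
W(V) = 1/(V + √34)
(W(-5) + 52)*(-46) = (1/(-5 + √34) + 52)*(-46) = (52 + 1/(-5 + √34))*(-46) = -2392 - 46/(-5 + √34)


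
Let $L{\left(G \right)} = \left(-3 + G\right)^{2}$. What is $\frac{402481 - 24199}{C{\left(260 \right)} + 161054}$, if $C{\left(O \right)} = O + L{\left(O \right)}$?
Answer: $\frac{378282}{227363} \approx 1.6638$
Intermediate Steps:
$C{\left(O \right)} = O + \left(-3 + O\right)^{2}$
$\frac{402481 - 24199}{C{\left(260 \right)} + 161054} = \frac{402481 - 24199}{\left(260 + \left(-3 + 260\right)^{2}\right) + 161054} = \frac{402481 + \left(-94187 + 69988\right)}{\left(260 + 257^{2}\right) + 161054} = \frac{402481 - 24199}{\left(260 + 66049\right) + 161054} = \frac{378282}{66309 + 161054} = \frac{378282}{227363}$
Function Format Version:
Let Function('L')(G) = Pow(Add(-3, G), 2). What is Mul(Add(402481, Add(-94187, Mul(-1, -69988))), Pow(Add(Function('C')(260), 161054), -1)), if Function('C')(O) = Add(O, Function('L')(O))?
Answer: Rational(378282, 227363) ≈ 1.6638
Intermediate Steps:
Function('C')(O) = Add(O, Pow(Add(-3, O), 2))
Mul(Add(402481, Add(-94187, Mul(-1, -69988))), Pow(Add(Function('C')(260), 161054), -1)) = Mul(Add(402481, Add(-94187, Mul(-1, -69988))), Pow(Add(Add(260, Pow(Add(-3, 260), 2)), 161054), -1)) = Mul(Add(402481, Add(-94187, 69988)), Pow(Add(Add(260, Pow(257, 2)), 161054), -1)) = Mul(Add(402481, -24199), Pow(Add(Add(260, 66049), 161054), -1)) = Mul(378282, Pow(Add(66309, 161054), -1)) = Mul(378282, Pow(227363, -1)) = Mul(378282, Rational(1, 227363)) = Rational(378282, 227363)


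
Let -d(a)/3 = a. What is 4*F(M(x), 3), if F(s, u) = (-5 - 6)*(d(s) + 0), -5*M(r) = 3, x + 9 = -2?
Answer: -396/5 ≈ -79.200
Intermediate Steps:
x = -11 (x = -9 - 2 = -11)
d(a) = -3*a
M(r) = -3/5 (M(r) = -1/5*3 = -3/5)
F(s, u) = 33*s (F(s, u) = (-5 - 6)*(-3*s + 0) = -(-33)*s = 33*s)
4*F(M(x), 3) = 4*(33*(-3/5)) = 4*(-99/5) = -396/5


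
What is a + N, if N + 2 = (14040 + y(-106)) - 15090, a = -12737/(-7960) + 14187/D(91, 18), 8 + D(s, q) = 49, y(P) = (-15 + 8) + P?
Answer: -266758663/326360 ≈ -817.38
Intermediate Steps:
y(P) = -7 + P
D(s, q) = 41 (D(s, q) = -8 + 49 = 41)
a = 113450737/326360 (a = -12737/(-7960) + 14187/41 = -12737*(-1/7960) + 14187*(1/41) = 12737/7960 + 14187/41 = 113450737/326360 ≈ 347.62)
N = -1165 (N = -2 + ((14040 + (-7 - 106)) - 15090) = -2 + ((14040 - 113) - 15090) = -2 + (13927 - 15090) = -2 - 1163 = -1165)
a + N = 113450737/326360 - 1165 = -266758663/326360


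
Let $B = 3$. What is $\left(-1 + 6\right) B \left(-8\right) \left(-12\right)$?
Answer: $1440$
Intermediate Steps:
$\left(-1 + 6\right) B \left(-8\right) \left(-12\right) = \left(-1 + 6\right) 3 \left(-8\right) \left(-12\right) = 5 \cdot 3 \left(-8\right) \left(-12\right) = 15 \left(-8\right) \left(-12\right) = \left(-120\right) \left(-12\right) = 1440$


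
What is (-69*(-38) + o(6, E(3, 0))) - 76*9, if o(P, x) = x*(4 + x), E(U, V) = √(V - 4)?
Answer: 1934 + 8*I ≈ 1934.0 + 8.0*I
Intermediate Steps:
E(U, V) = √(-4 + V)
(-69*(-38) + o(6, E(3, 0))) - 76*9 = (-69*(-38) + √(-4 + 0)*(4 + √(-4 + 0))) - 76*9 = (2622 + √(-4)*(4 + √(-4))) - 684 = (2622 + (2*I)*(4 + 2*I)) - 684 = (2622 + 2*I*(4 + 2*I)) - 684 = 1938 + 2*I*(4 + 2*I)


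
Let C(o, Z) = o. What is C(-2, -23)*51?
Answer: -102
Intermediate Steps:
C(-2, -23)*51 = -2*51 = -102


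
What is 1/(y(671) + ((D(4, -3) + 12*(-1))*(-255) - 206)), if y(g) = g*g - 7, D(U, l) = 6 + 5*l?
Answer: 1/455383 ≈ 2.1960e-6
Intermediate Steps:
y(g) = -7 + g² (y(g) = g² - 7 = -7 + g²)
1/(y(671) + ((D(4, -3) + 12*(-1))*(-255) - 206)) = 1/((-7 + 671²) + (((6 + 5*(-3)) + 12*(-1))*(-255) - 206)) = 1/((-7 + 450241) + (((6 - 15) - 12)*(-255) - 206)) = 1/(450234 + ((-9 - 12)*(-255) - 206)) = 1/(450234 + (-21*(-255) - 206)) = 1/(450234 + (5355 - 206)) = 1/(450234 + 5149) = 1/455383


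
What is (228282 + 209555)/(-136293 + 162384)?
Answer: 437837/26091 ≈ 16.781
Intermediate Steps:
(228282 + 209555)/(-136293 + 162384) = 437837/26091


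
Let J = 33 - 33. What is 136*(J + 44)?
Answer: 5984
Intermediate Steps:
J = 0
136*(J + 44) = 136*(0 + 44) = 136*44 = 5984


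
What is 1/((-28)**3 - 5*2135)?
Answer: -1/32627 ≈ -3.0649e-5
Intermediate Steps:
1/((-28)**3 - 5*2135) = 1/(-21952 - 10675) = 1/(-32627) = -1/32627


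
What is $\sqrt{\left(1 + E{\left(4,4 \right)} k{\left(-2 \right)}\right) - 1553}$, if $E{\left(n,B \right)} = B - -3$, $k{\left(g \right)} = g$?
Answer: $3 i \sqrt{174} \approx 39.573 i$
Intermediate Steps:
$E{\left(n,B \right)} = 3 + B$ ($E{\left(n,B \right)} = B + 3 = 3 + B$)
$\sqrt{\left(1 + E{\left(4,4 \right)} k{\left(-2 \right)}\right) - 1553} = \sqrt{\left(1 + \left(3 + 4\right) \left(-2\right)\right) - 1553} = \sqrt{\left(1 + 7 \left(-2\right)\right) - 1553} = \sqrt{\left(1 - 14\right) - 1553} = \sqrt{-13 - 1553} = \sqrt{-1566} = 3 i \sqrt{174}$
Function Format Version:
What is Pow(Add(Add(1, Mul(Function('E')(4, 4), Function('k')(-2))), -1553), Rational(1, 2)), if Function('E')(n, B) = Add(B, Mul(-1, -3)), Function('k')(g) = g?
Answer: Mul(3, I, Pow(174, Rational(1, 2))) ≈ Mul(39.573, I)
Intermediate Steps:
Function('E')(n, B) = Add(3, B) (Function('E')(n, B) = Add(B, 3) = Add(3, B))
Pow(Add(Add(1, Mul(Function('E')(4, 4), Function('k')(-2))), -1553), Rational(1, 2)) = Pow(Add(Add(1, Mul(Add(3, 4), -2)), -1553), Rational(1, 2)) = Pow(Add(Add(1, Mul(7, -2)), -1553), Rational(1, 2)) = Pow(Add(Add(1, -14), -1553), Rational(1, 2)) = Pow(Add(-13, -1553), Rational(1, 2)) = Pow(-1566, Rational(1, 2)) = Mul(3, I, Pow(174, Rational(1, 2)))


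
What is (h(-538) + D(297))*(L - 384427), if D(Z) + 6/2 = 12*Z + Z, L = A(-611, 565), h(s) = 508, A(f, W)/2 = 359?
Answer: -1675273494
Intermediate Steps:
A(f, W) = 718 (A(f, W) = 2*359 = 718)
L = 718
D(Z) = -3 + 13*Z (D(Z) = -3 + (12*Z + Z) = -3 + 13*Z)
(h(-538) + D(297))*(L - 384427) = (508 + (-3 + 13*297))*(718 - 384427) = (508 + (-3 + 3861))*(-383709) = (508 + 3858)*(-383709) = 4366*(-383709) = -1675273494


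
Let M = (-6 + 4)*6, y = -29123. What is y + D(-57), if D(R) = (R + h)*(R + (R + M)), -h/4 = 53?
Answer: 4771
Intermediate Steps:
M = -12 (M = -2*6 = -12)
h = -212 (h = -4*53 = -212)
D(R) = (-212 + R)*(-12 + 2*R) (D(R) = (R - 212)*(R + (R - 12)) = (-212 + R)*(R + (-12 + R)) = (-212 + R)*(-12 + 2*R))
y + D(-57) = -29123 + (2544 - 436*(-57) + 2*(-57)²) = -29123 + (2544 + 24852 + 2*3249) = -29123 + (2544 + 24852 + 6498) = -29123 + 33894 = 4771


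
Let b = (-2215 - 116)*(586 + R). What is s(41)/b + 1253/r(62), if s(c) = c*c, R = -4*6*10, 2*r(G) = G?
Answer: 1010524967/25002306 ≈ 40.417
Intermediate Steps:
r(G) = G/2
R = -240 (R = -2*12*10 = -24*10 = -240)
s(c) = c²
b = -806526 (b = (-2215 - 116)*(586 - 240) = -2331*346 = -806526)
s(41)/b + 1253/r(62) = 41²/(-806526) + 1253/(((½)*62)) = 1681*(-1/806526) + 1253/31 = -1681/806526 + 1253*(1/31) = -1681/806526 + 1253/31 = 1010524967/25002306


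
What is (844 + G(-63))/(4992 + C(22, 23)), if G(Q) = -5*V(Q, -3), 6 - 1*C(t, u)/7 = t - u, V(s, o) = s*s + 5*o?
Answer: -18926/5041 ≈ -3.7544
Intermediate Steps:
V(s, o) = s² + 5*o
C(t, u) = 42 - 7*t + 7*u (C(t, u) = 42 - 7*(t - u) = 42 + (-7*t + 7*u) = 42 - 7*t + 7*u)
G(Q) = 75 - 5*Q² (G(Q) = -5*(Q² + 5*(-3)) = -5*(Q² - 15) = -5*(-15 + Q²) = 75 - 5*Q²)
(844 + G(-63))/(4992 + C(22, 23)) = (844 + (75 - 5*(-63)²))/(4992 + (42 - 7*22 + 7*23)) = (844 + (75 - 5*3969))/(4992 + (42 - 154 + 161)) = (844 + (75 - 19845))/(4992 + 49) = (844 - 19770)/5041 = -18926*1/5041 = -18926/5041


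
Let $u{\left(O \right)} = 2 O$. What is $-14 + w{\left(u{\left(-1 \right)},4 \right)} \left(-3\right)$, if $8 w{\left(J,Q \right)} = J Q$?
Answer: $-11$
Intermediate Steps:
$w{\left(J,Q \right)} = \frac{J Q}{8}$
$-14 + w{\left(u{\left(-1 \right)},4 \right)} \left(-3\right) = -14 + \frac{1}{8} \cdot 2 \left(-1\right) 4 \left(-3\right) = -14 + \frac{1}{8} \left(-2\right) 4 \left(-3\right) = -14 - -3 = -14 + 3 = -11$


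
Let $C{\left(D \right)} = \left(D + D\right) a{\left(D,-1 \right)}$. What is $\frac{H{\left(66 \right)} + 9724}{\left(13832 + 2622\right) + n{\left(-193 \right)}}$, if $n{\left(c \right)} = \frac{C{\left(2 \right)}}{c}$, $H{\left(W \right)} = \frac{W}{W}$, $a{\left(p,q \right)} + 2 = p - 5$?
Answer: $\frac{1876925}{3175642} \approx 0.59104$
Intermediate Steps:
$a{\left(p,q \right)} = -7 + p$ ($a{\left(p,q \right)} = -2 + \left(p - 5\right) = -2 + \left(-5 + p\right) = -7 + p$)
$H{\left(W \right)} = 1$
$C{\left(D \right)} = 2 D \left(-7 + D\right)$ ($C{\left(D \right)} = \left(D + D\right) \left(-7 + D\right) = 2 D \left(-7 + D\right)$)
$n{\left(c \right)} = - \frac{20}{c}$ ($n{\left(c \right)} = \frac{2 \cdot 2 \left(-7 + 2\right)}{c} = \frac{2 \cdot 2 \left(-5\right)}{c} = - \frac{20}{c}$)
$\frac{H{\left(66 \right)} + 9724}{\left(13832 + 2622\right) + n{\left(-193 \right)}} = \frac{1 + 9724}{\left(13832 + 2622\right) - \frac{20}{-193}} = \frac{9725}{16454 - - \frac{20}{193}} = \frac{9725}{16454 + \frac{20}{193}} = \frac{9725}{\frac{3175642}{193}} = 9725 \cdot \frac{193}{3175642} = \frac{1876925}{3175642}$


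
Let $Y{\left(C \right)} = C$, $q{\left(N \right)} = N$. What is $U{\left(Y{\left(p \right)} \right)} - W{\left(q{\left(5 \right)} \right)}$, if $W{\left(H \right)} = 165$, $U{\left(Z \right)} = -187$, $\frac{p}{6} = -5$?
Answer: $-352$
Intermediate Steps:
$p = -30$ ($p = 6 \left(-5\right) = -30$)
$U{\left(Y{\left(p \right)} \right)} - W{\left(q{\left(5 \right)} \right)} = -187 - 165 = -352$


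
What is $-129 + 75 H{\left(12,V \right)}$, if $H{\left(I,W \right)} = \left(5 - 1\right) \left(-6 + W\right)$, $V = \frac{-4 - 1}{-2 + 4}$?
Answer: $-2679$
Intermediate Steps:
$V = - \frac{5}{2} \approx -2.5$
$H{\left(I,W \right)} = -24 + 4 W$ ($H{\left(I,W \right)} = 4 \left(-6 + W\right) = -24 + 4 W$)
$-129 + 75 H{\left(12,V \right)} = -129 + 75 \left(-24 + 4 \left(- \frac{5}{2}\right)\right) = -129 + 75 \left(-24 - 10\right) = -129 + 75 \left(-34\right) = -129 - 2550 = -2679$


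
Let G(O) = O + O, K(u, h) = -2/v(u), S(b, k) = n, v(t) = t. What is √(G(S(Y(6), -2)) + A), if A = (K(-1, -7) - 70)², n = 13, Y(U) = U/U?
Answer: 5*√186 ≈ 68.191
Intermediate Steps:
Y(U) = 1
S(b, k) = 13
K(u, h) = -2/u
G(O) = 2*O
A = 4624 (A = (-2/(-1) - 70)² = (-2*(-1) - 70)² = (2 - 70)² = (-68)² = 4624)
√(G(S(Y(6), -2)) + A) = √(2*13 + 4624) = √(26 + 4624) = √4650 = 5*√186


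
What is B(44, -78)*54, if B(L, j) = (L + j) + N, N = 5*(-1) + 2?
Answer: -1998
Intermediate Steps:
N = -3 (N = -5 + 2 = -3)
B(L, j) = -3 + L + j (B(L, j) = (L + j) - 3 = -3 + L + j)
B(44, -78)*54 = (-3 + 44 - 78)*54 = -37*54 = -1998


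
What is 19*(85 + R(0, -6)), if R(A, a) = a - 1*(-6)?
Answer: 1615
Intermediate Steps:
R(A, a) = 6 + a (R(A, a) = a + 6 = 6 + a)
19*(85 + R(0, -6)) = 19*(85 + (6 - 6)) = 19*(85 + 0) = 19*85 = 1615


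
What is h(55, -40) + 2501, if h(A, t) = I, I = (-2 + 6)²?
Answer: 2517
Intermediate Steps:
I = 16 (I = 4² = 16)
h(A, t) = 16
h(55, -40) + 2501 = 16 + 2501 = 2517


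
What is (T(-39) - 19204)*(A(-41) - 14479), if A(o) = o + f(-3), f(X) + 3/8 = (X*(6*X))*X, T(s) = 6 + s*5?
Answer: 2277882387/8 ≈ 2.8474e+8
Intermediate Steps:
T(s) = 6 + 5*s
f(X) = -3/8 + 6*X**3 (f(X) = -3/8 + (X*(6*X))*X = -3/8 + (6*X**2)*X = -3/8 + 6*X**3)
A(o) = -1299/8 + o (A(o) = o + (-3/8 + 6*(-3)**3) = o + (-3/8 + 6*(-27)) = o + (-3/8 - 162) = o - 1299/8 = -1299/8 + o)
(T(-39) - 19204)*(A(-41) - 14479) = ((6 + 5*(-39)) - 19204)*((-1299/8 - 41) - 14479) = ((6 - 195) - 19204)*(-1627/8 - 14479) = (-189 - 19204)*(-117459/8) = -19393*(-117459/8) = 2277882387/8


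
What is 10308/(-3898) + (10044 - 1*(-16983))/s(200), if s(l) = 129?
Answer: 17336919/83807 ≈ 206.87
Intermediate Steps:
10308/(-3898) + (10044 - 1*(-16983))/s(200) = 10308/(-3898) + (10044 - 1*(-16983))/129 = 10308*(-1/3898) + (10044 + 16983)*(1/129) = -5154/1949 + 27027*(1/129) = -5154/1949 + 9009/43 = 17336919/83807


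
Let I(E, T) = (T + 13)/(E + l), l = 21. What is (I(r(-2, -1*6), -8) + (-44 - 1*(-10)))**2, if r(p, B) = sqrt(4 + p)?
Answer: 219662091/192721 + 148210*sqrt(2)/192721 ≈ 1140.9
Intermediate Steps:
I(E, T) = (13 + T)/(21 + E) (I(E, T) = (T + 13)/(E + 21) = (13 + T)/(21 + E))
(I(r(-2, -1*6), -8) + (-44 - 1*(-10)))**2 = ((13 - 8)/(21 + sqrt(4 - 2)) + (-44 - 1*(-10)))**2 = (5/(21 + sqrt(2)) + (-44 + 10))**2 = (5/(21 + sqrt(2)) - 34)**2 = (-34 + 5/(21 + sqrt(2)))**2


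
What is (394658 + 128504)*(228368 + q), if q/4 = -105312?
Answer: -100907486560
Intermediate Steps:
q = -421248 (q = 4*(-105312) = -421248)
(394658 + 128504)*(228368 + q) = (394658 + 128504)*(228368 - 421248) = 523162*(-192880) = -100907486560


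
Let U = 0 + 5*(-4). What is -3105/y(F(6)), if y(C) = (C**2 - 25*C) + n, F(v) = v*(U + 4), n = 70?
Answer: -3105/11686 ≈ -0.26570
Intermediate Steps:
U = -20 (U = 0 - 20 = -20)
F(v) = -16*v (F(v) = v*(-20 + 4) = v*(-16) = -16*v)
y(C) = 70 + C**2 - 25*C (y(C) = (C**2 - 25*C) + 70 = 70 + C**2 - 25*C)
-3105/y(F(6)) = -3105/(70 + (-16*6)**2 - (-400)*6) = -3105/(70 + (-96)**2 - 25*(-96)) = -3105/(70 + 9216 + 2400) = -3105/11686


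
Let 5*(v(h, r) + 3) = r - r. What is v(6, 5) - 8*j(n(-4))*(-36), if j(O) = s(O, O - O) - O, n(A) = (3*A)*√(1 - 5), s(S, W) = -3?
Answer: -867 + 6912*I ≈ -867.0 + 6912.0*I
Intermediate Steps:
v(h, r) = -3 (v(h, r) = -3 + (r - r)/5 = -3 + (⅕)*0 = -3 + 0 = -3)
n(A) = 6*I*A (n(A) = (3*A)*√(-4) = (3*A)*(2*I) = 6*I*A)
j(O) = -3 - O
v(6, 5) - 8*j(n(-4))*(-36) = -3 - 8*(-3 - 6*I*(-4))*(-36) = -3 - 8*(-3 - (-24)*I)*(-36) = -3 - 8*(-3 + 24*I)*(-36) = -3 + (24 - 192*I)*(-36) = -3 + (-864 + 6912*I) = -867 + 6912*I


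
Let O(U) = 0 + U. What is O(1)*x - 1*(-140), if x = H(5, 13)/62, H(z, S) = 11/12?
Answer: 104171/744 ≈ 140.01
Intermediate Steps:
H(z, S) = 11/12 (H(z, S) = 11*(1/12) = 11/12)
O(U) = U
x = 11/744 (x = (11/12)/62 = (11/12)*(1/62) = 11/744 ≈ 0.014785)
O(1)*x - 1*(-140) = 1*(11/744) - 1*(-140) = 11/744 + 140 = 104171/744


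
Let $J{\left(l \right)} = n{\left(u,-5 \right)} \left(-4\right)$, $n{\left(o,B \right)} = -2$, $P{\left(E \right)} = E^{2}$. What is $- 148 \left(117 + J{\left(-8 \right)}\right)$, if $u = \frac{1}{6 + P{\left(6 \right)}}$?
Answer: $-18500$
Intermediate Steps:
$u = \frac{1}{42}$ ($u = \frac{1}{6 + 6^{2}} = \frac{1}{6 + 36} = \frac{1}{42} \approx 0.02381$)
$J{\left(l \right)} = 8$ ($J{\left(l \right)} = \left(-2\right) \left(-4\right) = 8$)
$- 148 \left(117 + J{\left(-8 \right)}\right) = - 148 \left(117 + 8\right) = \left(-148\right) 125 = -18500$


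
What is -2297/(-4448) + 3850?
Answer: 17127097/4448 ≈ 3850.5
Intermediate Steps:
-2297/(-4448) + 3850 = -2297*(-1/4448) + 3850 = 2297/4448 + 3850 = 17127097/4448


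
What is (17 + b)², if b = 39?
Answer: 3136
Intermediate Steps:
(17 + b)² = (17 + 39)² = 56² = 3136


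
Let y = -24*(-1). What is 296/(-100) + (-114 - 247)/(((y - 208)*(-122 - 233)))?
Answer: -968541/326600 ≈ -2.9655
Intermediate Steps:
y = 24
296/(-100) + (-114 - 247)/(((y - 208)*(-122 - 233))) = 296/(-100) + (-114 - 247)/(((24 - 208)*(-122 - 233))) = 296*(-1/100) - 361/((-184*(-355))) = -74/25 - 361/65320 = -968541/326600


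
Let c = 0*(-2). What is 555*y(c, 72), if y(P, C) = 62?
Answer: 34410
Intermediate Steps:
c = 0
555*y(c, 72) = 555*62 = 34410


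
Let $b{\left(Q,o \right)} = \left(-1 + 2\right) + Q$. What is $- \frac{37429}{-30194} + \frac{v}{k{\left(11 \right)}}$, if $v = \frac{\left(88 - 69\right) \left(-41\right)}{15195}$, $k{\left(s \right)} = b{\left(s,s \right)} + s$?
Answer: $\frac{13057352939}{10552350090} \approx 1.2374$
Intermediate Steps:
$b{\left(Q,o \right)} = 1 + Q$
$k{\left(s \right)} = 1 + 2 s$ ($k{\left(s \right)} = \left(1 + s\right) + s = 1 + 2 s$)
$v = - \frac{779}{15195}$ ($v = 19 \left(-41\right) \frac{1}{15195} = \left(-779\right) \frac{1}{15195} = - \frac{779}{15195} \approx -0.051267$)
$- \frac{37429}{-30194} + \frac{v}{k{\left(11 \right)}} = - \frac{37429}{-30194} - \frac{779}{15195 \left(1 + 2 \cdot 11\right)} = \left(-37429\right) \left(- \frac{1}{30194}\right) - \frac{779}{15195 \left(1 + 22\right)} = \frac{37429}{30194} - \frac{779}{15195 \cdot 23} = \frac{37429}{30194} - \frac{779}{349485} = \frac{13057352939}{10552350090}$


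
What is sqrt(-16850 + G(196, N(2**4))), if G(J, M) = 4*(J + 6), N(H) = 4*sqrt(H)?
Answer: I*sqrt(16042) ≈ 126.66*I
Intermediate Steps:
G(J, M) = 24 + 4*J (G(J, M) = 4*(6 + J) = 24 + 4*J)
sqrt(-16850 + G(196, N(2**4))) = sqrt(-16850 + (24 + 4*196)) = sqrt(-16850 + (24 + 784)) = sqrt(-16850 + 808) = sqrt(-16042) = I*sqrt(16042)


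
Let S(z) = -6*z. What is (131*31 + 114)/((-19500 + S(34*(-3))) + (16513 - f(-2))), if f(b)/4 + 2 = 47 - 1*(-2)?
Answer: -4175/2563 ≈ -1.6290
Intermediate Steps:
f(b) = 188 (f(b) = -8 + 4*(47 - 1*(-2)) = -8 + 4*(47 + 2) = -8 + 4*49 = -8 + 196 = 188)
(131*31 + 114)/((-19500 + S(34*(-3))) + (16513 - f(-2))) = (131*31 + 114)/((-19500 - 204*(-3)) + (16513 - 1*188)) = (4061 + 114)/((-19500 - 6*(-102)) + (16513 - 188)) = 4175/((-19500 + 612) + 16325) = 4175/(-18888 + 16325) = 4175/(-2563) = 4175*(-1/2563) = -4175/2563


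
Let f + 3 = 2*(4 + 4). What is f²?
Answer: 169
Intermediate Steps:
f = 13 (f = -3 + 2*(4 + 4) = -3 + 2*8 = -3 + 16 = 13)
f² = 13² = 169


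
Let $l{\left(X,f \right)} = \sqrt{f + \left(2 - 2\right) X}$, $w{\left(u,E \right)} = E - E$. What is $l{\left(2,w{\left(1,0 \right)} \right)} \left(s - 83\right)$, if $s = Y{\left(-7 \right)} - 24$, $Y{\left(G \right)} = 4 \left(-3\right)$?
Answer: $0$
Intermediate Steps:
$Y{\left(G \right)} = -12$
$w{\left(u,E \right)} = 0$
$l{\left(X,f \right)} = \sqrt{f}$ ($l{\left(X,f \right)} = \sqrt{f + 0 X} = \sqrt{f + 0} = \sqrt{f}$)
$s = -36$ ($s = -12 - 24 = -36$)
$l{\left(2,w{\left(1,0 \right)} \right)} \left(s - 83\right) = \sqrt{0} \left(-36 - 83\right) = 0 \left(-119\right) = 0$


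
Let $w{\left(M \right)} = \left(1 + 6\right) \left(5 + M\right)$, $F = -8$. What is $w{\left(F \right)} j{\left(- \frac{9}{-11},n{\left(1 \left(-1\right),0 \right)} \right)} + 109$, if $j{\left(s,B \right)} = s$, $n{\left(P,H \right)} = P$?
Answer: $\frac{1010}{11} \approx 91.818$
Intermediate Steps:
$w{\left(M \right)} = 35 + 7 M$ ($w{\left(M \right)} = 7 \left(5 + M\right) = 35 + 7 M$)
$w{\left(F \right)} j{\left(- \frac{9}{-11},n{\left(1 \left(-1\right),0 \right)} \right)} + 109 = \left(35 + 7 \left(-8\right)\right) \left(- \frac{9}{-11}\right) + 109 = \left(35 - 56\right) \left(\left(-9\right) \left(- \frac{1}{11}\right)\right) + 109 = \left(-21\right) \frac{9}{11} + 109 = - \frac{189}{11} + 109 = \frac{1010}{11}$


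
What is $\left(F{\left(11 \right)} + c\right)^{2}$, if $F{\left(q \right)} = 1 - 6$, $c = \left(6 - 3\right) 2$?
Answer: $1$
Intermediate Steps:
$c = 6$ ($c = 3 \cdot 2 = 6$)
$F{\left(q \right)} = -5$
$\left(F{\left(11 \right)} + c\right)^{2} = \left(-5 + 6\right)^{2} = 1^{2} = 1$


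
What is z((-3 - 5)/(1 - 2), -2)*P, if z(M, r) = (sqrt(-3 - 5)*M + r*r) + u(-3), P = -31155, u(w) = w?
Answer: -31155 - 498480*I*sqrt(2) ≈ -31155.0 - 7.0496e+5*I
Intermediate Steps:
z(M, r) = -3 + r**2 + 2*I*M*sqrt(2) (z(M, r) = (sqrt(-3 - 5)*M + r*r) - 3 = (sqrt(-8)*M + r**2) - 3 = ((2*I*sqrt(2))*M + r**2) - 3 = (2*I*M*sqrt(2) + r**2) - 3 = (r**2 + 2*I*M*sqrt(2)) - 3 = -3 + r**2 + 2*I*M*sqrt(2))
z((-3 - 5)/(1 - 2), -2)*P = (-3 + (-2)**2 + 2*I*((-3 - 5)/(1 - 2))*sqrt(2))*(-31155) = (-3 + 4 + 2*I*(-8/(-1))*sqrt(2))*(-31155) = (-3 + 4 + 2*I*(-8*(-1))*sqrt(2))*(-31155) = (-3 + 4 + 2*I*8*sqrt(2))*(-31155) = (-3 + 4 + 16*I*sqrt(2))*(-31155) = (1 + 16*I*sqrt(2))*(-31155) = -31155 - 498480*I*sqrt(2)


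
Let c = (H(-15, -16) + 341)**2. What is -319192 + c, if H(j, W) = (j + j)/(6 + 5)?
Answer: -24776391/121 ≈ -2.0476e+5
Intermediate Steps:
H(j, W) = 2*j/11 (H(j, W) = (2*j)/11 = (2*j)*(1/11) = 2*j/11)
c = 13845841/121 (c = ((2/11)*(-15) + 341)**2 = (-30/11 + 341)**2 = (3721/11)**2 = 13845841/121 ≈ 1.1443e+5)
-319192 + c = -319192 + 13845841/121 = -24776391/121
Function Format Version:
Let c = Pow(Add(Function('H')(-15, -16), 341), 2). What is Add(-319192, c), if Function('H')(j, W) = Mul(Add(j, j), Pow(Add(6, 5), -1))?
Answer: Rational(-24776391, 121) ≈ -2.0476e+5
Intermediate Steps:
Function('H')(j, W) = Mul(Rational(2, 11), j) (Function('H')(j, W) = Mul(Mul(2, j), Pow(11, -1)) = Mul(Mul(2, j), Rational(1, 11)) = Mul(Rational(2, 11), j))
c = Rational(13845841, 121) (c = Pow(Add(Mul(Rational(2, 11), -15), 341), 2) = Pow(Add(Rational(-30, 11), 341), 2) = Pow(Rational(3721, 11), 2) = Rational(13845841, 121) ≈ 1.1443e+5)
Add(-319192, c) = Add(-319192, Rational(13845841, 121)) = Rational(-24776391, 121)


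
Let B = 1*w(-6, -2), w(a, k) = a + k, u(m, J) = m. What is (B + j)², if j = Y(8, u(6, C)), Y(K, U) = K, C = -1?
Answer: 0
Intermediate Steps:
j = 8
B = -8 (B = 1*(-6 - 2) = 1*(-8) = -8)
(B + j)² = (-8 + 8)² = 0² = 0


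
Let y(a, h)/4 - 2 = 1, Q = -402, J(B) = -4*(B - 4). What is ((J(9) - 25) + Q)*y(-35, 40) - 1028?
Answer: -6392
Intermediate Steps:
J(B) = 16 - 4*B (J(B) = -4*(-4 + B) = 16 - 4*B)
y(a, h) = 12 (y(a, h) = 8 + 4*1 = 8 + 4 = 12)
((J(9) - 25) + Q)*y(-35, 40) - 1028 = (((16 - 4*9) - 25) - 402)*12 - 1028 = (((16 - 36) - 25) - 402)*12 - 1028 = ((-20 - 25) - 402)*12 - 1028 = (-45 - 402)*12 - 1028 = -447*12 - 1028 = -5364 - 1028 = -6392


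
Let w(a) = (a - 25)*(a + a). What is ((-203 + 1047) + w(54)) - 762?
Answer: 3214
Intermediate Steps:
w(a) = 2*a*(-25 + a) (w(a) = (-25 + a)*(2*a) = 2*a*(-25 + a))
((-203 + 1047) + w(54)) - 762 = ((-203 + 1047) + 2*54*(-25 + 54)) - 762 = (844 + 2*54*29) - 762 = (844 + 3132) - 762 = 3976 - 762 = 3214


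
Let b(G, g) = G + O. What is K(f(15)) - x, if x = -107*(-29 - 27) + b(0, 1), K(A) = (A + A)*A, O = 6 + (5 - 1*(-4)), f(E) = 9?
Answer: -5845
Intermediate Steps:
O = 15 (O = 6 + (5 + 4) = 6 + 9 = 15)
K(A) = 2*A² (K(A) = (2*A)*A = 2*A²)
b(G, g) = 15 + G (b(G, g) = G + 15 = 15 + G)
x = 6007 (x = -107*(-29 - 27) + (15 + 0) = -107*(-56) + 15 = 5992 + 15 = 6007)
K(f(15)) - x = 2*9² - 1*6007 = 2*81 - 6007 = 162 - 6007 = -5845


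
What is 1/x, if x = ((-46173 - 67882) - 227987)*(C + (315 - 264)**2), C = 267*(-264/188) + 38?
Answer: -47/36397031262 ≈ -1.2913e-9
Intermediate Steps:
C = -15836/47 (C = 267*(-264*1/188) + 38 = 267*(-66/47) + 38 = -17622/47 + 38 = -15836/47 ≈ -336.94)
x = -36397031262/47 (x = ((-46173 - 67882) - 227987)*(-15836/47 + (315 - 264)**2) = (-114055 - 227987)*(-15836/47 + 51**2) = -342042*(-15836/47 + 2601) = -342042*106411/47 = -36397031262/47 ≈ -7.7441e+8)
1/x = 1/(-36397031262/47) = -47/36397031262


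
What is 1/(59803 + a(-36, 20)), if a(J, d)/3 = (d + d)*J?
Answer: 1/55483 ≈ 1.8024e-5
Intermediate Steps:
a(J, d) = 6*J*d (a(J, d) = 3*((d + d)*J) = 3*((2*d)*J) = 3*(2*J*d) = 6*J*d)
1/(59803 + a(-36, 20)) = 1/(59803 + 6*(-36)*20) = 1/(59803 - 4320) = 1/55483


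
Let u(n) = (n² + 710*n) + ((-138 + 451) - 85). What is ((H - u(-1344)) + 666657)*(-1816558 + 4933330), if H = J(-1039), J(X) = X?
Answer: -581920033032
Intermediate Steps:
H = -1039
u(n) = 228 + n² + 710*n (u(n) = (n² + 710*n) + (313 - 85) = (n² + 710*n) + 228 = 228 + n² + 710*n)
((H - u(-1344)) + 666657)*(-1816558 + 4933330) = ((-1039 - (228 + (-1344)² + 710*(-1344))) + 666657)*(-1816558 + 4933330) = ((-1039 - (228 + 1806336 - 954240)) + 666657)*3116772 = ((-1039 - 1*852324) + 666657)*3116772 = ((-1039 - 852324) + 666657)*3116772 = (-853363 + 666657)*3116772 = -186706*3116772 = -581920033032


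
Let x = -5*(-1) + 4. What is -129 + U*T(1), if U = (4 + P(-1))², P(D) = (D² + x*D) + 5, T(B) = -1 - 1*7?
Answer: -137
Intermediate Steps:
T(B) = -8 (T(B) = -1 - 7 = -8)
x = 9 (x = 5 + 4 = 9)
P(D) = 5 + D² + 9*D (P(D) = (D² + 9*D) + 5 = 5 + D² + 9*D)
U = 1 (U = (4 + (5 + (-1)² + 9*(-1)))² = (4 + (5 + 1 - 9))² = (4 - 3)² = 1² = 1)
-129 + U*T(1) = -129 + 1*(-8) = -129 - 8 = -137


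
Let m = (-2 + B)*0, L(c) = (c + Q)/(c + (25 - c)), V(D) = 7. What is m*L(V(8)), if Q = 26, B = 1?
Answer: 0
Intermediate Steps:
L(c) = 26/25 + c/25 (L(c) = (c + 26)/(c + (25 - c)) = (26 + c)/25 = (26 + c)*(1/25) = 26/25 + c/25)
m = 0 (m = (-2 + 1)*0 = -1*0 = 0)
m*L(V(8)) = 0*(26/25 + (1/25)*7) = 0*(26/25 + 7/25) = 0*(33/25) = 0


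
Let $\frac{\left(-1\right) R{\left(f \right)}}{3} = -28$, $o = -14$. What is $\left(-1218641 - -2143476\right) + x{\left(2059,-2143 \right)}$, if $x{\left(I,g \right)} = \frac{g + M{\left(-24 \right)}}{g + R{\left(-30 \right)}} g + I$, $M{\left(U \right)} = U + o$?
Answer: $\frac{1903800863}{2059} \approx 9.2462 \cdot 10^{5}$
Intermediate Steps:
$R{\left(f \right)} = 84$ ($R{\left(f \right)} = \left(-3\right) \left(-28\right) = 84$)
$M{\left(U \right)} = -14 + U$ ($M{\left(U \right)} = U - 14 = -14 + U$)
$x{\left(I,g \right)} = I + \frac{g \left(-38 + g\right)}{84 + g}$ ($x{\left(I,g \right)} = \frac{g - 38}{g + 84} g + I = \frac{g - 38}{84 + g} g + I = \frac{-38 + g}{84 + g} g + I = \frac{g \left(-38 + g\right)}{84 + g} + I = I + \frac{g \left(-38 + g\right)}{84 + g}$)
$\left(-1218641 - -2143476\right) + x{\left(2059,-2143 \right)} = \left(-1218641 - -2143476\right) + \frac{\left(-2143\right)^{2} - -81434 + 84 \cdot 2059 + 2059 \left(-2143\right)}{84 - 2143} = \left(-1218641 + 2143476\right) + \frac{4592449 + 81434 + 172956 - 4412437}{-2059} = 924835 - \frac{434402}{2059} = \frac{1903800863}{2059}$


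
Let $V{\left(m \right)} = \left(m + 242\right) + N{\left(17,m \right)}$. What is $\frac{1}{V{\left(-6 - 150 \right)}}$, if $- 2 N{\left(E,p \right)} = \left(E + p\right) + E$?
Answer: $\frac{1}{147} \approx 0.0068027$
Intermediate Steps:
$N{\left(E,p \right)} = - E - \frac{p}{2}$ ($N{\left(E,p \right)} = - \frac{\left(E + p\right) + E}{2} = - \frac{p + 2 E}{2} = - E - \frac{p}{2}$)
$V{\left(m \right)} = 225 + \frac{m}{2}$ ($V{\left(m \right)} = \left(m + 242\right) - \left(17 + \frac{m}{2}\right) = \left(242 + m\right) - \left(17 + \frac{m}{2}\right) = 225 + \frac{m}{2}$)
$\frac{1}{V{\left(-6 - 150 \right)}} = \frac{1}{225 + \frac{-6 - 150}{2}} = \frac{1}{225 + \frac{1}{2} \left(-156\right)} = \frac{1}{225 - 78} = \frac{1}{147}$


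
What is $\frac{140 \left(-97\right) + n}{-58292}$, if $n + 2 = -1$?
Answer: $\frac{13583}{58292} \approx 0.23302$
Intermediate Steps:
$n = -3$ ($n = -2 - 1 = -3$)
$\frac{140 \left(-97\right) + n}{-58292} = \frac{140 \left(-97\right) - 3}{-58292} = \left(-13580 - 3\right) \left(- \frac{1}{58292}\right) = \left(-13583\right) \left(- \frac{1}{58292}\right) = \frac{13583}{58292}$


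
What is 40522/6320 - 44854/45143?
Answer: 772903683/142651880 ≈ 5.4181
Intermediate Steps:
40522/6320 - 44854/45143 = 40522*(1/6320) - 44854*1/45143 = 20261/3160 - 44854/45143 = 772903683/142651880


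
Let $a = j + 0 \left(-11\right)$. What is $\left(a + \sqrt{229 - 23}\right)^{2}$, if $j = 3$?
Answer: $\left(3 + \sqrt{206}\right)^{2} \approx 301.12$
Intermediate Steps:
$a = 3$ ($a = 3 + 0 \left(-11\right) = 3 + 0 = 3$)
$\left(a + \sqrt{229 - 23}\right)^{2} = \left(3 + \sqrt{229 - 23}\right)^{2} = \left(3 + \sqrt{206}\right)^{2}$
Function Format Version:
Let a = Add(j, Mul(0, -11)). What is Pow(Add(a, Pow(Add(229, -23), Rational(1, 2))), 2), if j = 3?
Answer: Pow(Add(3, Pow(206, Rational(1, 2))), 2) ≈ 301.12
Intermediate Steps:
a = 3 (a = Add(3, Mul(0, -11)) = Add(3, 0) = 3)
Pow(Add(a, Pow(Add(229, -23), Rational(1, 2))), 2) = Pow(Add(3, Pow(Add(229, -23), Rational(1, 2))), 2) = Pow(Add(3, Pow(206, Rational(1, 2))), 2)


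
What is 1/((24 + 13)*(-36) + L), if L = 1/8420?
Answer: -8420/11215439 ≈ -0.00075075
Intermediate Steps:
L = 1/8420 ≈ 0.00011876
1/((24 + 13)*(-36) + L) = 1/((24 + 13)*(-36) + 1/8420) = 1/(37*(-36) + 1/8420) = 1/(-1332 + 1/8420) = 1/(-11215439/8420) = -8420/11215439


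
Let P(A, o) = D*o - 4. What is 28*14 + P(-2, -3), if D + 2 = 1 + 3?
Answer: 382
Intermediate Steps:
D = 2 (D = -2 + (1 + 3) = -2 + 4 = 2)
P(A, o) = -4 + 2*o (P(A, o) = 2*o - 4 = -4 + 2*o)
28*14 + P(-2, -3) = 28*14 + (-4 + 2*(-3)) = 392 + (-4 - 6) = 392 - 10 = 382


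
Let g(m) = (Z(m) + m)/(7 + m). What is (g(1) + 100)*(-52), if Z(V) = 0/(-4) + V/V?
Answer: -5213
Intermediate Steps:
Z(V) = 1 (Z(V) = 0*(-¼) + 1 = 0 + 1 = 1)
g(m) = (1 + m)/(7 + m)
(g(1) + 100)*(-52) = ((1 + 1)/(7 + 1) + 100)*(-52) = (2/8 + 100)*(-52) = ((⅛)*2 + 100)*(-52) = (¼ + 100)*(-52) = (401/4)*(-52) = -5213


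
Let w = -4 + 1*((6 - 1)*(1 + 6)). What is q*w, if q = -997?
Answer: -30907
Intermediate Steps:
w = 31 (w = -4 + 1*(5*7) = -4 + 1*35 = -4 + 35 = 31)
q*w = -997*31 = -30907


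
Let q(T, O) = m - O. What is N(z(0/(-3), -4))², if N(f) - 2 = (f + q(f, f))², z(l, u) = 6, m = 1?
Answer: 9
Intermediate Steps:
q(T, O) = 1 - O
N(f) = 3 (N(f) = 2 + (f + (1 - f))² = 2 + 1² = 2 + 1 = 3)
N(z(0/(-3), -4))² = 3² = 9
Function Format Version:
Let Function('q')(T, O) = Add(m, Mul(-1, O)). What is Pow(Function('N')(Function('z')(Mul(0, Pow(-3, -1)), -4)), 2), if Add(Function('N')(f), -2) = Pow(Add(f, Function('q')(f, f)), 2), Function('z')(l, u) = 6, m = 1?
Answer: 9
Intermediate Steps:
Function('q')(T, O) = Add(1, Mul(-1, O))
Function('N')(f) = 3 (Function('N')(f) = Add(2, Pow(Add(f, Add(1, Mul(-1, f))), 2)) = Add(2, Pow(1, 2)) = Add(2, 1) = 3)
Pow(Function('N')(Function('z')(Mul(0, Pow(-3, -1)), -4)), 2) = Pow(3, 2) = 9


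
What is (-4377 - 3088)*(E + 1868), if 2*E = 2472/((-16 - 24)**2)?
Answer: -1116030937/80 ≈ -1.3950e+7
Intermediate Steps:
E = 309/400 (E = (2472/((-16 - 24)**2))/2 = (2472/((-40)**2))/2 = (2472/1600)/2 = (2472*(1/1600))/2 = (1/2)*(309/200) = 309/400 ≈ 0.77250)
(-4377 - 3088)*(E + 1868) = (-4377 - 3088)*(309/400 + 1868) = -7465*747509/400 = -1116030937/80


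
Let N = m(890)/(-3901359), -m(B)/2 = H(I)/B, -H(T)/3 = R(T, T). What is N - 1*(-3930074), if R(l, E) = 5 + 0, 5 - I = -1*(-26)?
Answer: 454868010593457/115740317 ≈ 3.9301e+6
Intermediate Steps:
I = -21 (I = 5 - (-1)*(-26) = 5 - 1*26 = 5 - 26 = -21)
R(l, E) = 5
H(T) = -15 (H(T) = -3*5 = -15)
m(B) = 30/B (m(B) = -(-30)/B = 30/B)
N = -1/115740317 (N = (30/890)/(-3901359) = (30*(1/890))*(-1/3901359) = (3/89)*(-1/3901359) = -1/115740317 ≈ -8.6400e-9)
N - 1*(-3930074) = -1/115740317 - 1*(-3930074) = -1/115740317 + 3930074 = 454868010593457/115740317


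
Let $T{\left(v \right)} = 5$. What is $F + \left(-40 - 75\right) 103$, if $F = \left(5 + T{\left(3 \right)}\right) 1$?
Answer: $-11835$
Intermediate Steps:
$F = 10$ ($F = \left(5 + 5\right) 1 = 10 \cdot 1 = 10$)
$F + \left(-40 - 75\right) 103 = 10 + \left(-40 - 75\right) 103 = 10 - 11845 = -11835$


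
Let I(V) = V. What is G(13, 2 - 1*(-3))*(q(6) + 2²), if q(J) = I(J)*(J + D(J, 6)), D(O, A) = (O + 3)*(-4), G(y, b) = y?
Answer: -2288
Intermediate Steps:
D(O, A) = -12 - 4*O (D(O, A) = (3 + O)*(-4) = -12 - 4*O)
q(J) = J*(-12 - 3*J) (q(J) = J*(J + (-12 - 4*J)) = J*(-12 - 3*J))
G(13, 2 - 1*(-3))*(q(6) + 2²) = 13*(-3*6*(4 + 6) + 2²) = 13*(-3*6*10 + 4) = 13*(-180 + 4) = 13*(-176) = -2288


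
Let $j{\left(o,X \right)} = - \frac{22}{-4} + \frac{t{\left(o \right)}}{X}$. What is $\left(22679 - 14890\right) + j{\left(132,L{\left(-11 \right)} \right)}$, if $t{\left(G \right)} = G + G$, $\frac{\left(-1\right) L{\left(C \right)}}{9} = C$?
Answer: $\frac{46783}{6} \approx 7797.2$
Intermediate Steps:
$L{\left(C \right)} = - 9 C$
$t{\left(G \right)} = 2 G$
$j{\left(o,X \right)} = \frac{11}{2} + \frac{2 o}{X}$ ($j{\left(o,X \right)} = - \frac{22}{-4} + \frac{2 o}{X} = \left(-22\right) \left(- \frac{1}{4}\right) + \frac{2 o}{X} = \frac{11}{2} + \frac{2 o}{X}$)
$\left(22679 - 14890\right) + j{\left(132,L{\left(-11 \right)} \right)} = \left(22679 - 14890\right) + \left(\frac{11}{2} + 2 \cdot 132 \frac{1}{\left(-9\right) \left(-11\right)}\right) = \left(22679 - 14890\right) + \left(\frac{11}{2} + 2 \cdot 132 \cdot \frac{1}{99}\right) = 7789 + \left(\frac{11}{2} + 2 \cdot 132 \cdot \frac{1}{99}\right) = 7789 + \left(\frac{11}{2} + \frac{8}{3}\right) = 7789 + \frac{49}{6} = \frac{46783}{6}$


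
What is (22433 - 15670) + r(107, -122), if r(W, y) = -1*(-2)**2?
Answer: 6759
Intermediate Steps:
r(W, y) = -4 (r(W, y) = -1*4 = -4)
(22433 - 15670) + r(107, -122) = (22433 - 15670) - 4 = 6763 - 4 = 6759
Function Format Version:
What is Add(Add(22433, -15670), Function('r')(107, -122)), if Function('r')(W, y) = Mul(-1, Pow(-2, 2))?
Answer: 6759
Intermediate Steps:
Function('r')(W, y) = -4 (Function('r')(W, y) = Mul(-1, 4) = -4)
Add(Add(22433, -15670), Function('r')(107, -122)) = Add(Add(22433, -15670), -4) = Add(6763, -4) = 6759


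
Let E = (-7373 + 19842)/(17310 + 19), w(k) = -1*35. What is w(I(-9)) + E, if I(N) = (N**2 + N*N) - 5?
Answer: -594046/17329 ≈ -34.280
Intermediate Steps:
I(N) = -5 + 2*N**2 (I(N) = (N**2 + N**2) - 5 = 2*N**2 - 5 = -5 + 2*N**2)
w(k) = -35
E = 12469/17329 ≈ 0.71955
w(I(-9)) + E = -35 + 12469/17329 = -594046/17329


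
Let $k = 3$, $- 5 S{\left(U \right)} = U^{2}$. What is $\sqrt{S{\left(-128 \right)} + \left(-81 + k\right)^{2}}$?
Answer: $\frac{22 \sqrt{145}}{5} \approx 52.983$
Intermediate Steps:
$S{\left(U \right)} = - \frac{U^{2}}{5}$
$\sqrt{S{\left(-128 \right)} + \left(-81 + k\right)^{2}} = \sqrt{- \frac{\left(-128\right)^{2}}{5} + \left(-81 + 3\right)^{2}} = \sqrt{\left(- \frac{1}{5}\right) 16384 + \left(-78\right)^{2}} = \sqrt{- \frac{16384}{5} + 6084} = \sqrt{\frac{14036}{5}} = \frac{22 \sqrt{145}}{5}$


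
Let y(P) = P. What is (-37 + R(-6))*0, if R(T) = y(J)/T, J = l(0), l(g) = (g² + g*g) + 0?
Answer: 0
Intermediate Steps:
l(g) = 2*g² (l(g) = (g² + g²) + 0 = 2*g² + 0 = 2*g²)
J = 0 (J = 2*0² = 2*0 = 0)
R(T) = 0 (R(T) = 0/T = 0)
(-37 + R(-6))*0 = (-37 + 0)*0 = -37*0 = 0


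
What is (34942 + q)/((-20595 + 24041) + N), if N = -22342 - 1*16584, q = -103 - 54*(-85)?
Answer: -39429/35480 ≈ -1.1113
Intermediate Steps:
q = 4487 (q = -103 + 4590 = 4487)
N = -38926 (N = -22342 - 16584 = -38926)
(34942 + q)/((-20595 + 24041) + N) = (34942 + 4487)/((-20595 + 24041) - 38926) = 39429/(3446 - 38926) = 39429/(-35480) = 39429*(-1/35480) = -39429/35480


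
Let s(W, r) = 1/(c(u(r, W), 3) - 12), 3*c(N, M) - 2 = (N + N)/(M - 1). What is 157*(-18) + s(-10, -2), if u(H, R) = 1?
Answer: -31087/11 ≈ -2826.1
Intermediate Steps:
c(N, M) = 2/3 + 2*N/(3*(-1 + M)) (c(N, M) = 2/3 + ((N + N)/(M - 1))/3 = 2/3 + ((2*N)/(-1 + M))/3 = 2/3 + (2*N/(-1 + M))/3 = 2/3 + 2*N/(3*(-1 + M)))
s(W, r) = -1/11 (s(W, r) = 1/(2*(-1 + 3 + 1)/(3*(-1 + 3)) - 12) = 1/((2/3)*3/2 - 12) = 1/((2/3)*(1/2)*3 - 12) = 1/(1 - 12) = 1/(-11) = -1/11)
157*(-18) + s(-10, -2) = 157*(-18) - 1/11 = -2826 - 1/11 = -31087/11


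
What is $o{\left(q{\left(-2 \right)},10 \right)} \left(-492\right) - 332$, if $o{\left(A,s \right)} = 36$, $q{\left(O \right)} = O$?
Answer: $-18044$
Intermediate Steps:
$o{\left(q{\left(-2 \right)},10 \right)} \left(-492\right) - 332 = 36 \left(-492\right) - 332 = -17712 - 332 = -18044$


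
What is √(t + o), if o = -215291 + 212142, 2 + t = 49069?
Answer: 3*√5102 ≈ 214.28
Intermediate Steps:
t = 49067 (t = -2 + 49069 = 49067)
o = -3149
√(t + o) = √(49067 - 3149) = √45918 = 3*√5102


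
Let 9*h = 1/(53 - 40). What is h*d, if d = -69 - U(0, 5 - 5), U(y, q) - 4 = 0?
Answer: -73/117 ≈ -0.62393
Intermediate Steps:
U(y, q) = 4 (U(y, q) = 4 + 0 = 4)
h = 1/117 (h = 1/(9*(53 - 40)) = (⅑)/13 = (⅑)*(1/13) = 1/117 ≈ 0.0085470)
d = -73 (d = -69 - 1*4 = -69 - 4 = -73)
h*d = (1/117)*(-73) = -73/117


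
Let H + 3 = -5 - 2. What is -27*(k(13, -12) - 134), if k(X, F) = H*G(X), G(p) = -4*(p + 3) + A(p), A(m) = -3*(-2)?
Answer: -12042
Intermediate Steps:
A(m) = 6
H = -10 (H = -3 + (-5 - 2) = -3 - 7 = -10)
G(p) = -6 - 4*p (G(p) = -4*(p + 3) + 6 = -4*(3 + p) + 6 = (-12 - 4*p) + 6 = -6 - 4*p)
k(X, F) = 60 + 40*X (k(X, F) = -10*(-6 - 4*X) = 60 + 40*X)
-27*(k(13, -12) - 134) = -27*((60 + 40*13) - 134) = -27*((60 + 520) - 134) = -27*(580 - 134) = -27*446 = -12042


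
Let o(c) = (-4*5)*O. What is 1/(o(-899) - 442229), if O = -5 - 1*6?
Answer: -1/442009 ≈ -2.2624e-6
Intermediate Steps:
O = -11 (O = -5 - 6 = -11)
o(c) = 220 (o(c) = -4*5*(-11) = -20*(-11) = 220)
1/(o(-899) - 442229) = 1/(220 - 442229) = 1/(-442009) = -1/442009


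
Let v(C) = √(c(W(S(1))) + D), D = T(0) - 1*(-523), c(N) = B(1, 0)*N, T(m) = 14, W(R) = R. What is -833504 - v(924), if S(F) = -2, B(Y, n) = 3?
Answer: -833504 - 3*√59 ≈ -8.3353e+5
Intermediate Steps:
c(N) = 3*N
D = 537 (D = 14 - 1*(-523) = 14 + 523 = 537)
v(C) = 3*√59 (v(C) = √(3*(-2) + 537) = √(-6 + 537) = √531 = 3*√59)
-833504 - v(924) = -833504 - 3*√59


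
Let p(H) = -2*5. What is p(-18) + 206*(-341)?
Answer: -70256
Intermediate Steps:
p(H) = -10
p(-18) + 206*(-341) = -10 + 206*(-341) = -10 - 70246 = -70256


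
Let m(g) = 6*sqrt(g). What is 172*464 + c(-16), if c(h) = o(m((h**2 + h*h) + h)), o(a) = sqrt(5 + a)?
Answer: 79808 + sqrt(5 + 24*sqrt(31)) ≈ 79820.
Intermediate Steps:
c(h) = sqrt(5 + 6*sqrt(h + 2*h**2)) (c(h) = sqrt(5 + 6*sqrt((h**2 + h*h) + h)) = sqrt(5 + 6*sqrt((h**2 + h**2) + h)) = sqrt(5 + 6*sqrt(2*h**2 + h)) = sqrt(5 + 6*sqrt(h + 2*h**2)))
172*464 + c(-16) = 172*464 + sqrt(5 + 6*sqrt(-16*(1 + 2*(-16)))) = 79808 + sqrt(5 + 6*sqrt(-16*(1 - 32))) = 79808 + sqrt(5 + 6*sqrt(-16*(-31))) = 79808 + sqrt(5 + 6*sqrt(496)) = 79808 + sqrt(5 + 6*(4*sqrt(31))) = 79808 + sqrt(5 + 24*sqrt(31))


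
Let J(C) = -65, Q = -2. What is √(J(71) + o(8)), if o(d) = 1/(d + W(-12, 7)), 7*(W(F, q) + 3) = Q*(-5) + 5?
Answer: I*√6486/10 ≈ 8.0536*I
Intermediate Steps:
W(F, q) = -6/7 (W(F, q) = -3 + (-2*(-5) + 5)/7 = -3 + (10 + 5)/7 = -3 + (⅐)*15 = -3 + 15/7 = -6/7)
o(d) = 1/(-6/7 + d) (o(d) = 1/(d - 6/7) = 1/(-6/7 + d))
√(J(71) + o(8)) = √(-65 + 7/(-6 + 7*8)) = √(-65 + 7/(-6 + 56)) = √(-65 + 7/50) = √(-3243/50) = I*√6486/10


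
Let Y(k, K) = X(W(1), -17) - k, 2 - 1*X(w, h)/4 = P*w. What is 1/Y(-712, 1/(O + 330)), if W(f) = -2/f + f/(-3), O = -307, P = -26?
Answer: 3/1432 ≈ 0.0020950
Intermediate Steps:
W(f) = -2/f - f/3 (W(f) = -2/f + f*(-⅓) = -2/f - f/3)
X(w, h) = 8 + 104*w (X(w, h) = 8 - (-104)*w = 8 + 104*w)
Y(k, K) = -704/3 - k (Y(k, K) = (8 + 104*(-2/1 - ⅓*1)) - k = (8 + 104*(-2*1 - ⅓)) - k = (8 + 104*(-2 - ⅓)) - k = (8 + 104*(-7/3)) - k = (8 - 728/3) - k = -704/3 - k)
1/Y(-712, 1/(O + 330)) = 1/(-704/3 - 1*(-712)) = 1/(-704/3 + 712) = 1/(1432/3) = 3/1432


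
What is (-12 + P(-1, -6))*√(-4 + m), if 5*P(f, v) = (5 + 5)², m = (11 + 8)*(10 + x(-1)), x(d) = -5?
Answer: 8*√91 ≈ 76.315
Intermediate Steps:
m = 95 (m = (11 + 8)*(10 - 5) = 19*5 = 95)
P(f, v) = 20 (P(f, v) = (5 + 5)²/5 = (⅕)*10² = (⅕)*100 = 20)
(-12 + P(-1, -6))*√(-4 + m) = (-12 + 20)*√(-4 + 95) = 8*√91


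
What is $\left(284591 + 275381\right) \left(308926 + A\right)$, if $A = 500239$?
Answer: $453109743380$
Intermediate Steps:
$\left(284591 + 275381\right) \left(308926 + A\right) = \left(284591 + 275381\right) \left(308926 + 500239\right) = 559972 \cdot 809165 = 453109743380$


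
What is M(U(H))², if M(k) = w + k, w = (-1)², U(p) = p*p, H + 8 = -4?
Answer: 21025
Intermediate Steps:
H = -12 (H = -8 - 4 = -12)
U(p) = p²
w = 1
M(k) = 1 + k
M(U(H))² = (1 + (-12)²)² = (1 + 144)² = 145² = 21025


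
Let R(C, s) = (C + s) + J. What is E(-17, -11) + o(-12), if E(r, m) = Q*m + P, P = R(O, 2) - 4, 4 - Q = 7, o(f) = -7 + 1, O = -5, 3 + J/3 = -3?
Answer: 2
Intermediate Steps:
J = -18 (J = -9 + 3*(-3) = -9 - 9 = -18)
o(f) = -6
Q = -3 (Q = 4 - 1*7 = 4 - 7 = -3)
R(C, s) = -18 + C + s (R(C, s) = (C + s) - 18 = -18 + C + s)
P = -25 (P = (-18 - 5 + 2) - 4 = -21 - 4 = -25)
E(r, m) = -25 - 3*m (E(r, m) = -3*m - 25 = -25 - 3*m)
E(-17, -11) + o(-12) = (-25 - 3*(-11)) - 6 = (-25 + 33) - 6 = 8 - 6 = 2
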